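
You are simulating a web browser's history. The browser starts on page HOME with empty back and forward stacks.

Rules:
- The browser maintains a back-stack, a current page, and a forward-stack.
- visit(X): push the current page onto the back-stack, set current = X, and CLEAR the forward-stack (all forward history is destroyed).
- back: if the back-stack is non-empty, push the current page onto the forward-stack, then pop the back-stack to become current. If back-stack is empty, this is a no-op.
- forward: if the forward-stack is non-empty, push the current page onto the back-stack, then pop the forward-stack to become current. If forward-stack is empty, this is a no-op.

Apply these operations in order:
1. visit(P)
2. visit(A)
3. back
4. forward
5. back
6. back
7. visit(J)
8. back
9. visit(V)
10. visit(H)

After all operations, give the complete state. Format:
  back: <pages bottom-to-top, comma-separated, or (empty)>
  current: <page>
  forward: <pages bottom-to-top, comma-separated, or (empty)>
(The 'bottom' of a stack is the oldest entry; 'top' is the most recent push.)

After 1 (visit(P)): cur=P back=1 fwd=0
After 2 (visit(A)): cur=A back=2 fwd=0
After 3 (back): cur=P back=1 fwd=1
After 4 (forward): cur=A back=2 fwd=0
After 5 (back): cur=P back=1 fwd=1
After 6 (back): cur=HOME back=0 fwd=2
After 7 (visit(J)): cur=J back=1 fwd=0
After 8 (back): cur=HOME back=0 fwd=1
After 9 (visit(V)): cur=V back=1 fwd=0
After 10 (visit(H)): cur=H back=2 fwd=0

Answer: back: HOME,V
current: H
forward: (empty)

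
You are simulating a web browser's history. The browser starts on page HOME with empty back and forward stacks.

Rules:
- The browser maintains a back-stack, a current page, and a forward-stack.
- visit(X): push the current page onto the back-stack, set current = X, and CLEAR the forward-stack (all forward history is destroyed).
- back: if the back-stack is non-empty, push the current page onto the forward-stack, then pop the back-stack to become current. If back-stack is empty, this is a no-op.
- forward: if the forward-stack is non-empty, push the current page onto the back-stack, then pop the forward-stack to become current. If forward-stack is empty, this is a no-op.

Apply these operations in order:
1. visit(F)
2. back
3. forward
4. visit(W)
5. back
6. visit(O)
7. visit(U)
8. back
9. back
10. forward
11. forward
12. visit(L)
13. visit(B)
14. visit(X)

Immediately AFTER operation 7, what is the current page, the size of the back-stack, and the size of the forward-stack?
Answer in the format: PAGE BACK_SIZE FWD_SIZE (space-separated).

After 1 (visit(F)): cur=F back=1 fwd=0
After 2 (back): cur=HOME back=0 fwd=1
After 3 (forward): cur=F back=1 fwd=0
After 4 (visit(W)): cur=W back=2 fwd=0
After 5 (back): cur=F back=1 fwd=1
After 6 (visit(O)): cur=O back=2 fwd=0
After 7 (visit(U)): cur=U back=3 fwd=0

U 3 0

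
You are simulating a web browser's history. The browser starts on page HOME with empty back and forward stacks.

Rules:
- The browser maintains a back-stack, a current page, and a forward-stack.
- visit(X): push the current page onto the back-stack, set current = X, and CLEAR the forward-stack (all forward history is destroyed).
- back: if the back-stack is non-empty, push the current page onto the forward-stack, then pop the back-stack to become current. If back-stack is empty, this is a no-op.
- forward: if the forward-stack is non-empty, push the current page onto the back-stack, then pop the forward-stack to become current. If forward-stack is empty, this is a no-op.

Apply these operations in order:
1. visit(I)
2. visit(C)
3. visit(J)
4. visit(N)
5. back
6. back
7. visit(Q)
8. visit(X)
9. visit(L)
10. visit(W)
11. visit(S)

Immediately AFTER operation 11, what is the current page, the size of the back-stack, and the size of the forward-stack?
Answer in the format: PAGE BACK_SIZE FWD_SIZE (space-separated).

After 1 (visit(I)): cur=I back=1 fwd=0
After 2 (visit(C)): cur=C back=2 fwd=0
After 3 (visit(J)): cur=J back=3 fwd=0
After 4 (visit(N)): cur=N back=4 fwd=0
After 5 (back): cur=J back=3 fwd=1
After 6 (back): cur=C back=2 fwd=2
After 7 (visit(Q)): cur=Q back=3 fwd=0
After 8 (visit(X)): cur=X back=4 fwd=0
After 9 (visit(L)): cur=L back=5 fwd=0
After 10 (visit(W)): cur=W back=6 fwd=0
After 11 (visit(S)): cur=S back=7 fwd=0

S 7 0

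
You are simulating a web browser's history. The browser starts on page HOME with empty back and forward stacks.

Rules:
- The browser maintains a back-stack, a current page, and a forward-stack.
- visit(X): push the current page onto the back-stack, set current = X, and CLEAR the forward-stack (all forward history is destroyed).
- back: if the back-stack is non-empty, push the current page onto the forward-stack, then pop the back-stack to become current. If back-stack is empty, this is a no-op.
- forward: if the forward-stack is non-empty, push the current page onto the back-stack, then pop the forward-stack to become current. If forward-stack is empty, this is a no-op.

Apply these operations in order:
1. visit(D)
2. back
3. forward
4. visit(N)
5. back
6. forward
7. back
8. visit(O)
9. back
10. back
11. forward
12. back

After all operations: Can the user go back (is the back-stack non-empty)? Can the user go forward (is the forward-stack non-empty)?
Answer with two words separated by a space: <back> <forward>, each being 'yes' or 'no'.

Answer: no yes

Derivation:
After 1 (visit(D)): cur=D back=1 fwd=0
After 2 (back): cur=HOME back=0 fwd=1
After 3 (forward): cur=D back=1 fwd=0
After 4 (visit(N)): cur=N back=2 fwd=0
After 5 (back): cur=D back=1 fwd=1
After 6 (forward): cur=N back=2 fwd=0
After 7 (back): cur=D back=1 fwd=1
After 8 (visit(O)): cur=O back=2 fwd=0
After 9 (back): cur=D back=1 fwd=1
After 10 (back): cur=HOME back=0 fwd=2
After 11 (forward): cur=D back=1 fwd=1
After 12 (back): cur=HOME back=0 fwd=2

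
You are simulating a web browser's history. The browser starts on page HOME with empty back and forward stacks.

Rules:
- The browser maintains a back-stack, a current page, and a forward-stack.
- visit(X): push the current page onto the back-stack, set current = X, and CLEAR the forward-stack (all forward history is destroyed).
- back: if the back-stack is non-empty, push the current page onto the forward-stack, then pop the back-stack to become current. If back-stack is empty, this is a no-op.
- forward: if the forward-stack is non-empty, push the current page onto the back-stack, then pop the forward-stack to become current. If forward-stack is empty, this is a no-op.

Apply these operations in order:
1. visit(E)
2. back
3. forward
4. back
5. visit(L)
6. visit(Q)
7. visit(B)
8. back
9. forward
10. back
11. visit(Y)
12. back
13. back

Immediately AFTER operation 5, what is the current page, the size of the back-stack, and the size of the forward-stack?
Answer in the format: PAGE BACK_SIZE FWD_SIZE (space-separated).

After 1 (visit(E)): cur=E back=1 fwd=0
After 2 (back): cur=HOME back=0 fwd=1
After 3 (forward): cur=E back=1 fwd=0
After 4 (back): cur=HOME back=0 fwd=1
After 5 (visit(L)): cur=L back=1 fwd=0

L 1 0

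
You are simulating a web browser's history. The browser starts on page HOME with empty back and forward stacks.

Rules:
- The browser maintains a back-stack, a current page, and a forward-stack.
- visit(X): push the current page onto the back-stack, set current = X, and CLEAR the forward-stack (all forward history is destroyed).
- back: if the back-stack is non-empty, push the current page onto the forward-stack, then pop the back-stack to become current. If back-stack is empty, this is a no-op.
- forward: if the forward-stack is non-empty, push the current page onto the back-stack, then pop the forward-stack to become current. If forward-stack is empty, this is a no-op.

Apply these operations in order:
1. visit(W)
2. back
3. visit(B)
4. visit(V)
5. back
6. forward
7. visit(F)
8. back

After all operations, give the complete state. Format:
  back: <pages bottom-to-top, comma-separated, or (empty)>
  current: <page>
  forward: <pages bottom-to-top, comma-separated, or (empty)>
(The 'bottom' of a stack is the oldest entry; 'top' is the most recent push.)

After 1 (visit(W)): cur=W back=1 fwd=0
After 2 (back): cur=HOME back=0 fwd=1
After 3 (visit(B)): cur=B back=1 fwd=0
After 4 (visit(V)): cur=V back=2 fwd=0
After 5 (back): cur=B back=1 fwd=1
After 6 (forward): cur=V back=2 fwd=0
After 7 (visit(F)): cur=F back=3 fwd=0
After 8 (back): cur=V back=2 fwd=1

Answer: back: HOME,B
current: V
forward: F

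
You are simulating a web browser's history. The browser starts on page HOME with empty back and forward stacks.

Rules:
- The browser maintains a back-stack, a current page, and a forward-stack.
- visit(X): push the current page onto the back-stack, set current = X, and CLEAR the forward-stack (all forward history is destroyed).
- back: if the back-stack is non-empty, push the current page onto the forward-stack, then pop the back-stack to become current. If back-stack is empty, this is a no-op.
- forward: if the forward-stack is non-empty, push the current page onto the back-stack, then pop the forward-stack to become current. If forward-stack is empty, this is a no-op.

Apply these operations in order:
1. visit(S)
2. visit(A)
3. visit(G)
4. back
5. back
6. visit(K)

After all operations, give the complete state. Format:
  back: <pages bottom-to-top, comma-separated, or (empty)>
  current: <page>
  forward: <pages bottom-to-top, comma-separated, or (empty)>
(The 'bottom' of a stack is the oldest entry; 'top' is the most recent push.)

After 1 (visit(S)): cur=S back=1 fwd=0
After 2 (visit(A)): cur=A back=2 fwd=0
After 3 (visit(G)): cur=G back=3 fwd=0
After 4 (back): cur=A back=2 fwd=1
After 5 (back): cur=S back=1 fwd=2
After 6 (visit(K)): cur=K back=2 fwd=0

Answer: back: HOME,S
current: K
forward: (empty)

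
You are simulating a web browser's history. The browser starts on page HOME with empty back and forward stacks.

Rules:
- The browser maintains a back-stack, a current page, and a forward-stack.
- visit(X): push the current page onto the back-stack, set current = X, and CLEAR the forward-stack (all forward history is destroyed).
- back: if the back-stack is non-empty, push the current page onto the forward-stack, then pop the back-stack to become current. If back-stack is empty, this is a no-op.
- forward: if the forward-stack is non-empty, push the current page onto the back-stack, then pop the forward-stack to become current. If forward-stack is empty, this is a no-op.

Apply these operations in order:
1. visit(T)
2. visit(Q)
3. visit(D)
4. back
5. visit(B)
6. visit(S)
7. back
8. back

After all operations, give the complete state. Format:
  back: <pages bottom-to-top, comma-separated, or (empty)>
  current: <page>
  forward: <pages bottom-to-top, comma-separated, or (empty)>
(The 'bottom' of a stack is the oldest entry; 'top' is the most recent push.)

After 1 (visit(T)): cur=T back=1 fwd=0
After 2 (visit(Q)): cur=Q back=2 fwd=0
After 3 (visit(D)): cur=D back=3 fwd=0
After 4 (back): cur=Q back=2 fwd=1
After 5 (visit(B)): cur=B back=3 fwd=0
After 6 (visit(S)): cur=S back=4 fwd=0
After 7 (back): cur=B back=3 fwd=1
After 8 (back): cur=Q back=2 fwd=2

Answer: back: HOME,T
current: Q
forward: S,B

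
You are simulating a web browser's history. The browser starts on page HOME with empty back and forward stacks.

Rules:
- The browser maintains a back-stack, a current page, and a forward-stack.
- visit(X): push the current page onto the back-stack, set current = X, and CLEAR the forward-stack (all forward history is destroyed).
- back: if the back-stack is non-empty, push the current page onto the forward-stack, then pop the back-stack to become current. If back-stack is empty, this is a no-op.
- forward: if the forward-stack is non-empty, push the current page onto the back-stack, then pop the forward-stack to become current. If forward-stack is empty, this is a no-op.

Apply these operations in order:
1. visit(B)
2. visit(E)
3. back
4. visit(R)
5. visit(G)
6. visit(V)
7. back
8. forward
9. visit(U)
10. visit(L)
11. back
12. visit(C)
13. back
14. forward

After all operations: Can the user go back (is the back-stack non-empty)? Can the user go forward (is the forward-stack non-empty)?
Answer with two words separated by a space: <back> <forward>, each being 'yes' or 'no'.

Answer: yes no

Derivation:
After 1 (visit(B)): cur=B back=1 fwd=0
After 2 (visit(E)): cur=E back=2 fwd=0
After 3 (back): cur=B back=1 fwd=1
After 4 (visit(R)): cur=R back=2 fwd=0
After 5 (visit(G)): cur=G back=3 fwd=0
After 6 (visit(V)): cur=V back=4 fwd=0
After 7 (back): cur=G back=3 fwd=1
After 8 (forward): cur=V back=4 fwd=0
After 9 (visit(U)): cur=U back=5 fwd=0
After 10 (visit(L)): cur=L back=6 fwd=0
After 11 (back): cur=U back=5 fwd=1
After 12 (visit(C)): cur=C back=6 fwd=0
After 13 (back): cur=U back=5 fwd=1
After 14 (forward): cur=C back=6 fwd=0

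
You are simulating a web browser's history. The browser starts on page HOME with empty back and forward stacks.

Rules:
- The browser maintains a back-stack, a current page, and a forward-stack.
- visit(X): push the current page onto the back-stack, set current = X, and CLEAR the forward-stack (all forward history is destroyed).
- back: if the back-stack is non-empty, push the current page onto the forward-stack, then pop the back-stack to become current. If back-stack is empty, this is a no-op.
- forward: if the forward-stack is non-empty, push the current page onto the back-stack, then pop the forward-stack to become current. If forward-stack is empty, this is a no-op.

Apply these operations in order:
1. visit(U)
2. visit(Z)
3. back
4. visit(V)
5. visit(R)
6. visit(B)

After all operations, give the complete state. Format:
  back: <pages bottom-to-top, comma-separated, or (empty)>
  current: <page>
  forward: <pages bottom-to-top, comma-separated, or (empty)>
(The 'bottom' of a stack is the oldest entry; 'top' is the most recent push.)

After 1 (visit(U)): cur=U back=1 fwd=0
After 2 (visit(Z)): cur=Z back=2 fwd=0
After 3 (back): cur=U back=1 fwd=1
After 4 (visit(V)): cur=V back=2 fwd=0
After 5 (visit(R)): cur=R back=3 fwd=0
After 6 (visit(B)): cur=B back=4 fwd=0

Answer: back: HOME,U,V,R
current: B
forward: (empty)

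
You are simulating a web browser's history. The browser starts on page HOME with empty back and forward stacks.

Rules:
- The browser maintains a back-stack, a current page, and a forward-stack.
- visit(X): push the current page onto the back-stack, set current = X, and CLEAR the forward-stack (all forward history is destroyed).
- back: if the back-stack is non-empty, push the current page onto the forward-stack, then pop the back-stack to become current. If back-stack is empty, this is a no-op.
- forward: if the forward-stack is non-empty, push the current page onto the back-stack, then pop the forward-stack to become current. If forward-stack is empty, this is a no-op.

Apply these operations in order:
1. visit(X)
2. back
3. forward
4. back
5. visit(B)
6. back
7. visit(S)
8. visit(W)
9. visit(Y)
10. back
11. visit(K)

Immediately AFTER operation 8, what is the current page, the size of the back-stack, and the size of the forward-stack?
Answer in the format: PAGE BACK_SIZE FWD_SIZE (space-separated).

After 1 (visit(X)): cur=X back=1 fwd=0
After 2 (back): cur=HOME back=0 fwd=1
After 3 (forward): cur=X back=1 fwd=0
After 4 (back): cur=HOME back=0 fwd=1
After 5 (visit(B)): cur=B back=1 fwd=0
After 6 (back): cur=HOME back=0 fwd=1
After 7 (visit(S)): cur=S back=1 fwd=0
After 8 (visit(W)): cur=W back=2 fwd=0

W 2 0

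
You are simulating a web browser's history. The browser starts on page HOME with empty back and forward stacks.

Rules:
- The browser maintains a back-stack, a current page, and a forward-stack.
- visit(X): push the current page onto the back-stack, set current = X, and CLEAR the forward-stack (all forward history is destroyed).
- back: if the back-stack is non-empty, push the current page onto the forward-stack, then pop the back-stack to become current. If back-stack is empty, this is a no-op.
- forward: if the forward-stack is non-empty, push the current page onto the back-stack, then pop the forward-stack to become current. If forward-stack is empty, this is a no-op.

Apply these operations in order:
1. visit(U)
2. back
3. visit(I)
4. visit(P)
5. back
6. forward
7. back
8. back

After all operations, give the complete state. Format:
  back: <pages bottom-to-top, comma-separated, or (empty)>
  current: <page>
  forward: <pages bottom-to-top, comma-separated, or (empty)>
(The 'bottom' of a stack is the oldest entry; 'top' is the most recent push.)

Answer: back: (empty)
current: HOME
forward: P,I

Derivation:
After 1 (visit(U)): cur=U back=1 fwd=0
After 2 (back): cur=HOME back=0 fwd=1
After 3 (visit(I)): cur=I back=1 fwd=0
After 4 (visit(P)): cur=P back=2 fwd=0
After 5 (back): cur=I back=1 fwd=1
After 6 (forward): cur=P back=2 fwd=0
After 7 (back): cur=I back=1 fwd=1
After 8 (back): cur=HOME back=0 fwd=2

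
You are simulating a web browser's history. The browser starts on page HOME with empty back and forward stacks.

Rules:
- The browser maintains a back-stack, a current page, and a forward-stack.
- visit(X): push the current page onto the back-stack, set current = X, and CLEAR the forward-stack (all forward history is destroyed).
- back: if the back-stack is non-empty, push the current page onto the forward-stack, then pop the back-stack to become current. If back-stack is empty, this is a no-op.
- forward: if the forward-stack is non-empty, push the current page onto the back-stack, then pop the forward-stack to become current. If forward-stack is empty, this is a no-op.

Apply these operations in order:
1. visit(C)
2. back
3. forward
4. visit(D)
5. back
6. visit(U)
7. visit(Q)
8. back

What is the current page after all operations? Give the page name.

Answer: U

Derivation:
After 1 (visit(C)): cur=C back=1 fwd=0
After 2 (back): cur=HOME back=0 fwd=1
After 3 (forward): cur=C back=1 fwd=0
After 4 (visit(D)): cur=D back=2 fwd=0
After 5 (back): cur=C back=1 fwd=1
After 6 (visit(U)): cur=U back=2 fwd=0
After 7 (visit(Q)): cur=Q back=3 fwd=0
After 8 (back): cur=U back=2 fwd=1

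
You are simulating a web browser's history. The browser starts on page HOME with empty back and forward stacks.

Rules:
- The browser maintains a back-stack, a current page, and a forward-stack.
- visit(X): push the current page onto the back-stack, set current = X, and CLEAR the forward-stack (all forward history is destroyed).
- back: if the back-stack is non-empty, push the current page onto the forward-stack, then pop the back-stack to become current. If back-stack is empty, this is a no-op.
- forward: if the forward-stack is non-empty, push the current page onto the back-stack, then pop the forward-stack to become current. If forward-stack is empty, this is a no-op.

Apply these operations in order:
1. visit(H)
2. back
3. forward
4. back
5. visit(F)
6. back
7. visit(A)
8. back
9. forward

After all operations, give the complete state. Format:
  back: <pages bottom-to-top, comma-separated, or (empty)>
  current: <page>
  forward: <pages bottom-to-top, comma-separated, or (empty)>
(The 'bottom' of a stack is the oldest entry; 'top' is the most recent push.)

Answer: back: HOME
current: A
forward: (empty)

Derivation:
After 1 (visit(H)): cur=H back=1 fwd=0
After 2 (back): cur=HOME back=0 fwd=1
After 3 (forward): cur=H back=1 fwd=0
After 4 (back): cur=HOME back=0 fwd=1
After 5 (visit(F)): cur=F back=1 fwd=0
After 6 (back): cur=HOME back=0 fwd=1
After 7 (visit(A)): cur=A back=1 fwd=0
After 8 (back): cur=HOME back=0 fwd=1
After 9 (forward): cur=A back=1 fwd=0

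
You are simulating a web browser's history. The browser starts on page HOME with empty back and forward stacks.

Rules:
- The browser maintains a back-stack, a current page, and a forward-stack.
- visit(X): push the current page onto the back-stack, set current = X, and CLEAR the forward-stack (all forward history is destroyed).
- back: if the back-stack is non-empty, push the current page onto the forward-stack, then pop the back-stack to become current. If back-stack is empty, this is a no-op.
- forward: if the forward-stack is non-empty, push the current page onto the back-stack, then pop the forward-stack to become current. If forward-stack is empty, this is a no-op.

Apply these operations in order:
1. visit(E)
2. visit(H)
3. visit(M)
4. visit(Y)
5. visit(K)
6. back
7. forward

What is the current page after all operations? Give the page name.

After 1 (visit(E)): cur=E back=1 fwd=0
After 2 (visit(H)): cur=H back=2 fwd=0
After 3 (visit(M)): cur=M back=3 fwd=0
After 4 (visit(Y)): cur=Y back=4 fwd=0
After 5 (visit(K)): cur=K back=5 fwd=0
After 6 (back): cur=Y back=4 fwd=1
After 7 (forward): cur=K back=5 fwd=0

Answer: K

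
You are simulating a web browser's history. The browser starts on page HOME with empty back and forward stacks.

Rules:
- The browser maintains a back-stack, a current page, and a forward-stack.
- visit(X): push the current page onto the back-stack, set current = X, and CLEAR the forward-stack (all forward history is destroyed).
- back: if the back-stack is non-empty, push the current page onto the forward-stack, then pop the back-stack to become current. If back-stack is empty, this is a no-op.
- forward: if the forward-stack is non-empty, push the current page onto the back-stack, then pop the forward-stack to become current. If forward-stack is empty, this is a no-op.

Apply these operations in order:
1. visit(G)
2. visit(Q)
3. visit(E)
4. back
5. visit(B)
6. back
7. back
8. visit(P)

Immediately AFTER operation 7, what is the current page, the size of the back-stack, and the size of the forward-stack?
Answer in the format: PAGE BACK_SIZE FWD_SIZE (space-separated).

After 1 (visit(G)): cur=G back=1 fwd=0
After 2 (visit(Q)): cur=Q back=2 fwd=0
After 3 (visit(E)): cur=E back=3 fwd=0
After 4 (back): cur=Q back=2 fwd=1
After 5 (visit(B)): cur=B back=3 fwd=0
After 6 (back): cur=Q back=2 fwd=1
After 7 (back): cur=G back=1 fwd=2

G 1 2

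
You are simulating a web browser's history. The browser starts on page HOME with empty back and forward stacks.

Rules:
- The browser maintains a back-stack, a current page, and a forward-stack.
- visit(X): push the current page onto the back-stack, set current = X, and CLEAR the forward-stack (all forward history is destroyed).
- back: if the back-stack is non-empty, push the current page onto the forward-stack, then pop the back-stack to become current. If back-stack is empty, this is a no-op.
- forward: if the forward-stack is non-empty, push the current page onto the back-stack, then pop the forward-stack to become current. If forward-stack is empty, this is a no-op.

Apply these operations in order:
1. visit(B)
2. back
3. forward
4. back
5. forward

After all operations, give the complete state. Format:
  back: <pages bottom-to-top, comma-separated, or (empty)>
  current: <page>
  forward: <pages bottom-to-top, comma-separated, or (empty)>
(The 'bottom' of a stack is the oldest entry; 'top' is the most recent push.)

Answer: back: HOME
current: B
forward: (empty)

Derivation:
After 1 (visit(B)): cur=B back=1 fwd=0
After 2 (back): cur=HOME back=0 fwd=1
After 3 (forward): cur=B back=1 fwd=0
After 4 (back): cur=HOME back=0 fwd=1
After 5 (forward): cur=B back=1 fwd=0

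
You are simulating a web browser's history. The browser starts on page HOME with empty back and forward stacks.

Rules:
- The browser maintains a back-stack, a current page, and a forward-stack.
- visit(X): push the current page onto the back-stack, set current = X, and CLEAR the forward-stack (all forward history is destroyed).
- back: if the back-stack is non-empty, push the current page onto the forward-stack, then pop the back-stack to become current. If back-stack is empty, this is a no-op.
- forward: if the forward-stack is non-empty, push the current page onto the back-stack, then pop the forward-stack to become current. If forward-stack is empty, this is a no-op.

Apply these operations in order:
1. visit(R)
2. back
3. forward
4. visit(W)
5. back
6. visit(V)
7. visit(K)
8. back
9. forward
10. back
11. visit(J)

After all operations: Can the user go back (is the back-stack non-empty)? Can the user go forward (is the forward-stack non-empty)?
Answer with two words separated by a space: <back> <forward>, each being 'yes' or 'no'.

Answer: yes no

Derivation:
After 1 (visit(R)): cur=R back=1 fwd=0
After 2 (back): cur=HOME back=0 fwd=1
After 3 (forward): cur=R back=1 fwd=0
After 4 (visit(W)): cur=W back=2 fwd=0
After 5 (back): cur=R back=1 fwd=1
After 6 (visit(V)): cur=V back=2 fwd=0
After 7 (visit(K)): cur=K back=3 fwd=0
After 8 (back): cur=V back=2 fwd=1
After 9 (forward): cur=K back=3 fwd=0
After 10 (back): cur=V back=2 fwd=1
After 11 (visit(J)): cur=J back=3 fwd=0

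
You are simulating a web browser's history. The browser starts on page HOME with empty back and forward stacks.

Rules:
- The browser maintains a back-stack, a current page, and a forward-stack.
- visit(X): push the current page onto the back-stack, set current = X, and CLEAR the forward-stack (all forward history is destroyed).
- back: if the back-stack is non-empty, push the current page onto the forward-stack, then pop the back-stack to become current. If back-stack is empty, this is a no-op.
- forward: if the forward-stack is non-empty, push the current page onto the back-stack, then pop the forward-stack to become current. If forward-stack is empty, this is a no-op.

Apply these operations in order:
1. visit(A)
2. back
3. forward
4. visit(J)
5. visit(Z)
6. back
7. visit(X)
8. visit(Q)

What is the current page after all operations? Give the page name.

After 1 (visit(A)): cur=A back=1 fwd=0
After 2 (back): cur=HOME back=0 fwd=1
After 3 (forward): cur=A back=1 fwd=0
After 4 (visit(J)): cur=J back=2 fwd=0
After 5 (visit(Z)): cur=Z back=3 fwd=0
After 6 (back): cur=J back=2 fwd=1
After 7 (visit(X)): cur=X back=3 fwd=0
After 8 (visit(Q)): cur=Q back=4 fwd=0

Answer: Q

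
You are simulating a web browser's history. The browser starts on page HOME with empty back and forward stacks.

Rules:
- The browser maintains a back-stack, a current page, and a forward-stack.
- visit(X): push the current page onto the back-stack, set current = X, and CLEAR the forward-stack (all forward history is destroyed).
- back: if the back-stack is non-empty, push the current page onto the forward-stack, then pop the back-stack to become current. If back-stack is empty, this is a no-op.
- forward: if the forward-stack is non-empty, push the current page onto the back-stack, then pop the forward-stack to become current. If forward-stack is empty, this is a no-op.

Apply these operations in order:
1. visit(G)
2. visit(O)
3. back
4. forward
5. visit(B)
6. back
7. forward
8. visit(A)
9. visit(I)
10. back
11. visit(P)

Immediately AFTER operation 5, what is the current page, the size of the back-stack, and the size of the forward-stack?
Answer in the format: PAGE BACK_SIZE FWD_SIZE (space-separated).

After 1 (visit(G)): cur=G back=1 fwd=0
After 2 (visit(O)): cur=O back=2 fwd=0
After 3 (back): cur=G back=1 fwd=1
After 4 (forward): cur=O back=2 fwd=0
After 5 (visit(B)): cur=B back=3 fwd=0

B 3 0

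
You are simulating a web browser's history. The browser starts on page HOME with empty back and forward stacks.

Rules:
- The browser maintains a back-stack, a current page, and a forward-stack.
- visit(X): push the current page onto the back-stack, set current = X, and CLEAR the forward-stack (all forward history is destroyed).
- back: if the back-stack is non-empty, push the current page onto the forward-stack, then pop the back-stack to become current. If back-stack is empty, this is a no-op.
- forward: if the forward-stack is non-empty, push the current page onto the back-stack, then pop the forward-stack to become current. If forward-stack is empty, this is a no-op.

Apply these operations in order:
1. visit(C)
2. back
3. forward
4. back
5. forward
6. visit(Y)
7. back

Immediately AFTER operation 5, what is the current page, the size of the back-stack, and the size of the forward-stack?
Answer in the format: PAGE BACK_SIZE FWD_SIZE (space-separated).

After 1 (visit(C)): cur=C back=1 fwd=0
After 2 (back): cur=HOME back=0 fwd=1
After 3 (forward): cur=C back=1 fwd=0
After 4 (back): cur=HOME back=0 fwd=1
After 5 (forward): cur=C back=1 fwd=0

C 1 0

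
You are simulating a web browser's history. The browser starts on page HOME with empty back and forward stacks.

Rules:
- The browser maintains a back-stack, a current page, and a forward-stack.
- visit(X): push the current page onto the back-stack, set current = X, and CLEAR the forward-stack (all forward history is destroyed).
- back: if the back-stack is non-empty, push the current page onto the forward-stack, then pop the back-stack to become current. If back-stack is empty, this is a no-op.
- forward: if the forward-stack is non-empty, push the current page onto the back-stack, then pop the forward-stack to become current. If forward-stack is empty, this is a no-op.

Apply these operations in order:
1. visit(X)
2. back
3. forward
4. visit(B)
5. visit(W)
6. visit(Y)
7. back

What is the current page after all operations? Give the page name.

Answer: W

Derivation:
After 1 (visit(X)): cur=X back=1 fwd=0
After 2 (back): cur=HOME back=0 fwd=1
After 3 (forward): cur=X back=1 fwd=0
After 4 (visit(B)): cur=B back=2 fwd=0
After 5 (visit(W)): cur=W back=3 fwd=0
After 6 (visit(Y)): cur=Y back=4 fwd=0
After 7 (back): cur=W back=3 fwd=1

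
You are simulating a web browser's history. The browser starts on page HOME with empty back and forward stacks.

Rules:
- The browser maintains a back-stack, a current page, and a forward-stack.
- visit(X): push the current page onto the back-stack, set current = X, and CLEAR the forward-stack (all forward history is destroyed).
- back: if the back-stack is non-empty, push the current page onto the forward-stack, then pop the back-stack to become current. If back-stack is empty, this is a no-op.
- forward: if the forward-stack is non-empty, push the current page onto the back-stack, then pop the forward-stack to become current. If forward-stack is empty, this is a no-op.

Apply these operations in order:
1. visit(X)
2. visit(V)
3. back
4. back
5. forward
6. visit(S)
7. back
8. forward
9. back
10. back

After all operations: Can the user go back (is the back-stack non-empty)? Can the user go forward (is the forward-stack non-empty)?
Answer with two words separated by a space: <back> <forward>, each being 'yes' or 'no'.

After 1 (visit(X)): cur=X back=1 fwd=0
After 2 (visit(V)): cur=V back=2 fwd=0
After 3 (back): cur=X back=1 fwd=1
After 4 (back): cur=HOME back=0 fwd=2
After 5 (forward): cur=X back=1 fwd=1
After 6 (visit(S)): cur=S back=2 fwd=0
After 7 (back): cur=X back=1 fwd=1
After 8 (forward): cur=S back=2 fwd=0
After 9 (back): cur=X back=1 fwd=1
After 10 (back): cur=HOME back=0 fwd=2

Answer: no yes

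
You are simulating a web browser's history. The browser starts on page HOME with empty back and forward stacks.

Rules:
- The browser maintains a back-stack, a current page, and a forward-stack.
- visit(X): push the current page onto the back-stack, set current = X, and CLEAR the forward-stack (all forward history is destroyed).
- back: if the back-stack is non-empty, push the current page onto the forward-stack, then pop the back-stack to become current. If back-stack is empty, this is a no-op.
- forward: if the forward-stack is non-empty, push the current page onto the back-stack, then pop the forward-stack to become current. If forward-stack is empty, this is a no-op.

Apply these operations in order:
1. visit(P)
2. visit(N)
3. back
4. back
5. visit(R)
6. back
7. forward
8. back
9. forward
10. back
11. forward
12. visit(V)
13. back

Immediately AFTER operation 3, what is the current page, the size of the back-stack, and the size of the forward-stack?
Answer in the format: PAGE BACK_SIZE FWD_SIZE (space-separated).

After 1 (visit(P)): cur=P back=1 fwd=0
After 2 (visit(N)): cur=N back=2 fwd=0
After 3 (back): cur=P back=1 fwd=1

P 1 1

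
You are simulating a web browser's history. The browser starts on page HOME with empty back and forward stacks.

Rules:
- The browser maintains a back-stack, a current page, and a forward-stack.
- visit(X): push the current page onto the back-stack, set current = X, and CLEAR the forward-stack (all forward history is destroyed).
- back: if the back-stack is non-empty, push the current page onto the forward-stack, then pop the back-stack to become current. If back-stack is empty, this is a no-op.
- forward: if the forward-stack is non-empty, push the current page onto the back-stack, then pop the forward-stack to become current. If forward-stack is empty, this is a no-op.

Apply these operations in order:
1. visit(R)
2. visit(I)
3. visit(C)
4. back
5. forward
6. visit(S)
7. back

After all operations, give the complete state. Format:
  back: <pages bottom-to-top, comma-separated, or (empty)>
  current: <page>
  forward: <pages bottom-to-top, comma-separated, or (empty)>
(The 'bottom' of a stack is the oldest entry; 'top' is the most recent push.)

After 1 (visit(R)): cur=R back=1 fwd=0
After 2 (visit(I)): cur=I back=2 fwd=0
After 3 (visit(C)): cur=C back=3 fwd=0
After 4 (back): cur=I back=2 fwd=1
After 5 (forward): cur=C back=3 fwd=0
After 6 (visit(S)): cur=S back=4 fwd=0
After 7 (back): cur=C back=3 fwd=1

Answer: back: HOME,R,I
current: C
forward: S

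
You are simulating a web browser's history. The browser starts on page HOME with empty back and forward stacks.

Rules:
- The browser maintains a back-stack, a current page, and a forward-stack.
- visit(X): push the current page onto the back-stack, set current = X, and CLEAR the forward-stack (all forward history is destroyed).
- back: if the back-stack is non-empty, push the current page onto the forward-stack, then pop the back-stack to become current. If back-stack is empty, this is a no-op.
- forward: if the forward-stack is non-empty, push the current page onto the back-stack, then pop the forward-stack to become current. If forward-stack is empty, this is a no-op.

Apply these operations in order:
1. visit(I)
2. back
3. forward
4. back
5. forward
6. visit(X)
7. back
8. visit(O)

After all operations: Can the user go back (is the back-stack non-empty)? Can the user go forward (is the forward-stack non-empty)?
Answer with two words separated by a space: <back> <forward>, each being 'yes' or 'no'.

Answer: yes no

Derivation:
After 1 (visit(I)): cur=I back=1 fwd=0
After 2 (back): cur=HOME back=0 fwd=1
After 3 (forward): cur=I back=1 fwd=0
After 4 (back): cur=HOME back=0 fwd=1
After 5 (forward): cur=I back=1 fwd=0
After 6 (visit(X)): cur=X back=2 fwd=0
After 7 (back): cur=I back=1 fwd=1
After 8 (visit(O)): cur=O back=2 fwd=0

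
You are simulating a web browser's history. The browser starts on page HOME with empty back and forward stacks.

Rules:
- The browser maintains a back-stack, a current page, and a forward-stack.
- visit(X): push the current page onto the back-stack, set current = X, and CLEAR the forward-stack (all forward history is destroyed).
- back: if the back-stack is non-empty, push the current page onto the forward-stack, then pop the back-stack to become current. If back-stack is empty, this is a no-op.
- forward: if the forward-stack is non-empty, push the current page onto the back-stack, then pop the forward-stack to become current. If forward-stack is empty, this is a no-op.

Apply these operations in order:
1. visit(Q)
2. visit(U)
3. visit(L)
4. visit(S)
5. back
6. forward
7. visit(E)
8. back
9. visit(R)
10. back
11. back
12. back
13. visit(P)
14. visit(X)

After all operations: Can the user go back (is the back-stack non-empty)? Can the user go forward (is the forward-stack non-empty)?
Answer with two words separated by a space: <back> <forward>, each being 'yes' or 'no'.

After 1 (visit(Q)): cur=Q back=1 fwd=0
After 2 (visit(U)): cur=U back=2 fwd=0
After 3 (visit(L)): cur=L back=3 fwd=0
After 4 (visit(S)): cur=S back=4 fwd=0
After 5 (back): cur=L back=3 fwd=1
After 6 (forward): cur=S back=4 fwd=0
After 7 (visit(E)): cur=E back=5 fwd=0
After 8 (back): cur=S back=4 fwd=1
After 9 (visit(R)): cur=R back=5 fwd=0
After 10 (back): cur=S back=4 fwd=1
After 11 (back): cur=L back=3 fwd=2
After 12 (back): cur=U back=2 fwd=3
After 13 (visit(P)): cur=P back=3 fwd=0
After 14 (visit(X)): cur=X back=4 fwd=0

Answer: yes no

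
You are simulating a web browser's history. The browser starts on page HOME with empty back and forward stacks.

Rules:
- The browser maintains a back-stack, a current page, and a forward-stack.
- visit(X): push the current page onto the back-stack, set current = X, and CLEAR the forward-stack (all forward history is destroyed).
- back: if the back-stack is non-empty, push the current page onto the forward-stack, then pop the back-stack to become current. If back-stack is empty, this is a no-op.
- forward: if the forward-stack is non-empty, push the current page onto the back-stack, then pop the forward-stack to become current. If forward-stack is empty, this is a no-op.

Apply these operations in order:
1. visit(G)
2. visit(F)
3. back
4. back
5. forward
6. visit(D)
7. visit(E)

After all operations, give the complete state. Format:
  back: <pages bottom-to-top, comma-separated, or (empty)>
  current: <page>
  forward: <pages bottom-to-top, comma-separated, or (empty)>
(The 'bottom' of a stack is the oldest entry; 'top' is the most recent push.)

Answer: back: HOME,G,D
current: E
forward: (empty)

Derivation:
After 1 (visit(G)): cur=G back=1 fwd=0
After 2 (visit(F)): cur=F back=2 fwd=0
After 3 (back): cur=G back=1 fwd=1
After 4 (back): cur=HOME back=0 fwd=2
After 5 (forward): cur=G back=1 fwd=1
After 6 (visit(D)): cur=D back=2 fwd=0
After 7 (visit(E)): cur=E back=3 fwd=0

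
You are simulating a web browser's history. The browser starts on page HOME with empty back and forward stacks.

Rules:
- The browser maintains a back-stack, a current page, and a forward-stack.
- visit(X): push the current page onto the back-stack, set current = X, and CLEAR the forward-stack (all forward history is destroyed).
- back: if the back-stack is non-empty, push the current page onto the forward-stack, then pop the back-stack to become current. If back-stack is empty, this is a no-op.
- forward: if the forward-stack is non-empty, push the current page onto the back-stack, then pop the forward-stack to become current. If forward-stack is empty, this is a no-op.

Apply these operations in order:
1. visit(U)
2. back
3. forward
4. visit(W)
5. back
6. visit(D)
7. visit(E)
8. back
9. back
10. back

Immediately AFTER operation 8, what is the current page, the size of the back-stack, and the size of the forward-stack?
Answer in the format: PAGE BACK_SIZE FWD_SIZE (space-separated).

After 1 (visit(U)): cur=U back=1 fwd=0
After 2 (back): cur=HOME back=0 fwd=1
After 3 (forward): cur=U back=1 fwd=0
After 4 (visit(W)): cur=W back=2 fwd=0
After 5 (back): cur=U back=1 fwd=1
After 6 (visit(D)): cur=D back=2 fwd=0
After 7 (visit(E)): cur=E back=3 fwd=0
After 8 (back): cur=D back=2 fwd=1

D 2 1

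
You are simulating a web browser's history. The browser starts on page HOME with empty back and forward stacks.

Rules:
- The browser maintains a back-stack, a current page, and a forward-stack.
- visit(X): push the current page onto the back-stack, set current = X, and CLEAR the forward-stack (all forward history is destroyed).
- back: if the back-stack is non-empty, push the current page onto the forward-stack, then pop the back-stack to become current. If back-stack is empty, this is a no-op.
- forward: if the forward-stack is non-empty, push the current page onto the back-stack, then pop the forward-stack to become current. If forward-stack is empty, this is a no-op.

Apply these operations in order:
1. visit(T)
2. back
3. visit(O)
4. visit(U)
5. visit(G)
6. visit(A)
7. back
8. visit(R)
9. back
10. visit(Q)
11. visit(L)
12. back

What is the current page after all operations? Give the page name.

After 1 (visit(T)): cur=T back=1 fwd=0
After 2 (back): cur=HOME back=0 fwd=1
After 3 (visit(O)): cur=O back=1 fwd=0
After 4 (visit(U)): cur=U back=2 fwd=0
After 5 (visit(G)): cur=G back=3 fwd=0
After 6 (visit(A)): cur=A back=4 fwd=0
After 7 (back): cur=G back=3 fwd=1
After 8 (visit(R)): cur=R back=4 fwd=0
After 9 (back): cur=G back=3 fwd=1
After 10 (visit(Q)): cur=Q back=4 fwd=0
After 11 (visit(L)): cur=L back=5 fwd=0
After 12 (back): cur=Q back=4 fwd=1

Answer: Q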